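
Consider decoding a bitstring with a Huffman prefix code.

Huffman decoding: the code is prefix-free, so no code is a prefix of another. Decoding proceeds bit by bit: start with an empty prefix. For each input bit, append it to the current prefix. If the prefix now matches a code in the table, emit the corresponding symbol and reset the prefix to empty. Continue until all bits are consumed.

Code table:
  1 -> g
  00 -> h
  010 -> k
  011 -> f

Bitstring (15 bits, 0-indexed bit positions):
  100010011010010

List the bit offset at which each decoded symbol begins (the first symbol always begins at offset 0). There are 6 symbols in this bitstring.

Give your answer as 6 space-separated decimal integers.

Bit 0: prefix='1' -> emit 'g', reset
Bit 1: prefix='0' (no match yet)
Bit 2: prefix='00' -> emit 'h', reset
Bit 3: prefix='0' (no match yet)
Bit 4: prefix='01' (no match yet)
Bit 5: prefix='010' -> emit 'k', reset
Bit 6: prefix='0' (no match yet)
Bit 7: prefix='01' (no match yet)
Bit 8: prefix='011' -> emit 'f', reset
Bit 9: prefix='0' (no match yet)
Bit 10: prefix='01' (no match yet)
Bit 11: prefix='010' -> emit 'k', reset
Bit 12: prefix='0' (no match yet)
Bit 13: prefix='01' (no match yet)
Bit 14: prefix='010' -> emit 'k', reset

Answer: 0 1 3 6 9 12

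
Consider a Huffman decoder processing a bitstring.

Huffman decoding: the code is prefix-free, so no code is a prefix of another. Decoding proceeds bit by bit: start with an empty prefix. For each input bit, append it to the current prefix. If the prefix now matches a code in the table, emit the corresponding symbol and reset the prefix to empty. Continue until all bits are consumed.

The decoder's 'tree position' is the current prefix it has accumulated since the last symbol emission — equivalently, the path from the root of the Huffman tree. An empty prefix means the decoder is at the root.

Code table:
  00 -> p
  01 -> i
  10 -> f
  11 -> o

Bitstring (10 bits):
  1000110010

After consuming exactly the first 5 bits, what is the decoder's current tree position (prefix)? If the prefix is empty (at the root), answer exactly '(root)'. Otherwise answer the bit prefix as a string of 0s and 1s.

Bit 0: prefix='1' (no match yet)
Bit 1: prefix='10' -> emit 'f', reset
Bit 2: prefix='0' (no match yet)
Bit 3: prefix='00' -> emit 'p', reset
Bit 4: prefix='1' (no match yet)

Answer: 1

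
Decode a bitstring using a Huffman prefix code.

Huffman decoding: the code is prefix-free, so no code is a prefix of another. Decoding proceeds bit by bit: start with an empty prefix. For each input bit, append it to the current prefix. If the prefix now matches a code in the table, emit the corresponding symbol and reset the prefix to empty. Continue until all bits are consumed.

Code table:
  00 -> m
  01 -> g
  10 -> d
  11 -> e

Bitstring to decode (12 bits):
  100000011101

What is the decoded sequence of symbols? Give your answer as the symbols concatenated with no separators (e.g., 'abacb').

Answer: dmmgeg

Derivation:
Bit 0: prefix='1' (no match yet)
Bit 1: prefix='10' -> emit 'd', reset
Bit 2: prefix='0' (no match yet)
Bit 3: prefix='00' -> emit 'm', reset
Bit 4: prefix='0' (no match yet)
Bit 5: prefix='00' -> emit 'm', reset
Bit 6: prefix='0' (no match yet)
Bit 7: prefix='01' -> emit 'g', reset
Bit 8: prefix='1' (no match yet)
Bit 9: prefix='11' -> emit 'e', reset
Bit 10: prefix='0' (no match yet)
Bit 11: prefix='01' -> emit 'g', reset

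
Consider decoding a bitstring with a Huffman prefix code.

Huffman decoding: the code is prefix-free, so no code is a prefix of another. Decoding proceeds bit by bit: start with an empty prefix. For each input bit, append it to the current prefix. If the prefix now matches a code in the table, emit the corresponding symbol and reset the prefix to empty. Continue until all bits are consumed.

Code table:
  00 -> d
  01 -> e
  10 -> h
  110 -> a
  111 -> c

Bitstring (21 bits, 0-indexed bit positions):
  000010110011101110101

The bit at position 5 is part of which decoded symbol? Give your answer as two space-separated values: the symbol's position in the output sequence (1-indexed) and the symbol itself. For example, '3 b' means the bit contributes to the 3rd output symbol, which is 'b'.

Bit 0: prefix='0' (no match yet)
Bit 1: prefix='00' -> emit 'd', reset
Bit 2: prefix='0' (no match yet)
Bit 3: prefix='00' -> emit 'd', reset
Bit 4: prefix='1' (no match yet)
Bit 5: prefix='10' -> emit 'h', reset
Bit 6: prefix='1' (no match yet)
Bit 7: prefix='11' (no match yet)
Bit 8: prefix='110' -> emit 'a', reset
Bit 9: prefix='0' (no match yet)

Answer: 3 h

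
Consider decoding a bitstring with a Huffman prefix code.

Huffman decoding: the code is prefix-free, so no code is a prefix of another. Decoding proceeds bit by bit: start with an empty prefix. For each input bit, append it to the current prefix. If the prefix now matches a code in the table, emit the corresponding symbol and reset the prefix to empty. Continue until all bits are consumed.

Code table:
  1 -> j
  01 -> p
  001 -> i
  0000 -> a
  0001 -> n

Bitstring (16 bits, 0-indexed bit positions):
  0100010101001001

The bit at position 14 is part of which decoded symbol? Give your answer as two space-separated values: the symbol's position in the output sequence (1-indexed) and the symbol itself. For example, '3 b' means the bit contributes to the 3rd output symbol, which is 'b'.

Answer: 6 i

Derivation:
Bit 0: prefix='0' (no match yet)
Bit 1: prefix='01' -> emit 'p', reset
Bit 2: prefix='0' (no match yet)
Bit 3: prefix='00' (no match yet)
Bit 4: prefix='000' (no match yet)
Bit 5: prefix='0001' -> emit 'n', reset
Bit 6: prefix='0' (no match yet)
Bit 7: prefix='01' -> emit 'p', reset
Bit 8: prefix='0' (no match yet)
Bit 9: prefix='01' -> emit 'p', reset
Bit 10: prefix='0' (no match yet)
Bit 11: prefix='00' (no match yet)
Bit 12: prefix='001' -> emit 'i', reset
Bit 13: prefix='0' (no match yet)
Bit 14: prefix='00' (no match yet)
Bit 15: prefix='001' -> emit 'i', reset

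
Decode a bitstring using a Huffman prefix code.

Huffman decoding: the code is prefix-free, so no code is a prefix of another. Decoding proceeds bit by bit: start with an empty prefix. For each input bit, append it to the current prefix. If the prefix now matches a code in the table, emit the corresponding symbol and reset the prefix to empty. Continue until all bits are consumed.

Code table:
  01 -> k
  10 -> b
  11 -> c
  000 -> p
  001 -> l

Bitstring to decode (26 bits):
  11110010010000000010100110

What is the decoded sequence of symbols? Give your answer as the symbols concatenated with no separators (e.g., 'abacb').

Answer: ccllpplklb

Derivation:
Bit 0: prefix='1' (no match yet)
Bit 1: prefix='11' -> emit 'c', reset
Bit 2: prefix='1' (no match yet)
Bit 3: prefix='11' -> emit 'c', reset
Bit 4: prefix='0' (no match yet)
Bit 5: prefix='00' (no match yet)
Bit 6: prefix='001' -> emit 'l', reset
Bit 7: prefix='0' (no match yet)
Bit 8: prefix='00' (no match yet)
Bit 9: prefix='001' -> emit 'l', reset
Bit 10: prefix='0' (no match yet)
Bit 11: prefix='00' (no match yet)
Bit 12: prefix='000' -> emit 'p', reset
Bit 13: prefix='0' (no match yet)
Bit 14: prefix='00' (no match yet)
Bit 15: prefix='000' -> emit 'p', reset
Bit 16: prefix='0' (no match yet)
Bit 17: prefix='00' (no match yet)
Bit 18: prefix='001' -> emit 'l', reset
Bit 19: prefix='0' (no match yet)
Bit 20: prefix='01' -> emit 'k', reset
Bit 21: prefix='0' (no match yet)
Bit 22: prefix='00' (no match yet)
Bit 23: prefix='001' -> emit 'l', reset
Bit 24: prefix='1' (no match yet)
Bit 25: prefix='10' -> emit 'b', reset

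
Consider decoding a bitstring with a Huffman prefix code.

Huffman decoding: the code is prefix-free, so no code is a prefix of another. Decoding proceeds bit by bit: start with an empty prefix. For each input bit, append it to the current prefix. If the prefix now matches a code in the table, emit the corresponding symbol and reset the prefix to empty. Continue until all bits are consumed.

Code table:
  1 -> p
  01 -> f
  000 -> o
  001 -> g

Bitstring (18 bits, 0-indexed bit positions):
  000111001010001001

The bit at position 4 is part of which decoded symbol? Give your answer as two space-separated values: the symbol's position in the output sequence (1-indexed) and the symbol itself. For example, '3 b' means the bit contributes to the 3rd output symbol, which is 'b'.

Bit 0: prefix='0' (no match yet)
Bit 1: prefix='00' (no match yet)
Bit 2: prefix='000' -> emit 'o', reset
Bit 3: prefix='1' -> emit 'p', reset
Bit 4: prefix='1' -> emit 'p', reset
Bit 5: prefix='1' -> emit 'p', reset
Bit 6: prefix='0' (no match yet)
Bit 7: prefix='00' (no match yet)
Bit 8: prefix='001' -> emit 'g', reset

Answer: 3 p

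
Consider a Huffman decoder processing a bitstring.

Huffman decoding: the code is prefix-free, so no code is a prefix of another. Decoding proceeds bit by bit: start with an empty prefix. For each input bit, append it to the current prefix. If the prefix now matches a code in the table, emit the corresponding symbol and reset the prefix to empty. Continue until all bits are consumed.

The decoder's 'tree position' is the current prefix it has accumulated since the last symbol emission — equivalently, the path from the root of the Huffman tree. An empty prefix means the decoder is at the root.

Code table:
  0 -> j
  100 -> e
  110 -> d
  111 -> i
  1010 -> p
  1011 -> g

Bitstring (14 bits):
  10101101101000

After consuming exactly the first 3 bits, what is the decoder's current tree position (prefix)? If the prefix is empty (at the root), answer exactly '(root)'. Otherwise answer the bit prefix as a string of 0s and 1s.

Bit 0: prefix='1' (no match yet)
Bit 1: prefix='10' (no match yet)
Bit 2: prefix='101' (no match yet)

Answer: 101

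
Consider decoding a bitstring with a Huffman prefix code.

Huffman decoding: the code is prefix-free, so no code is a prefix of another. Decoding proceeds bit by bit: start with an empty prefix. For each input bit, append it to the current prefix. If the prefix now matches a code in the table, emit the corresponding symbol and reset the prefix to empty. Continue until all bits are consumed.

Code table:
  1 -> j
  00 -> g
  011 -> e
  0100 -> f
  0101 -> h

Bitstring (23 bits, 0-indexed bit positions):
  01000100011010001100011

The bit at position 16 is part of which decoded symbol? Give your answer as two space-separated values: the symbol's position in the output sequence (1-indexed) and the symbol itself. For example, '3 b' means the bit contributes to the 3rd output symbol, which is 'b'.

Bit 0: prefix='0' (no match yet)
Bit 1: prefix='01' (no match yet)
Bit 2: prefix='010' (no match yet)
Bit 3: prefix='0100' -> emit 'f', reset
Bit 4: prefix='0' (no match yet)
Bit 5: prefix='01' (no match yet)
Bit 6: prefix='010' (no match yet)
Bit 7: prefix='0100' -> emit 'f', reset
Bit 8: prefix='0' (no match yet)
Bit 9: prefix='01' (no match yet)
Bit 10: prefix='011' -> emit 'e', reset
Bit 11: prefix='0' (no match yet)
Bit 12: prefix='01' (no match yet)
Bit 13: prefix='010' (no match yet)
Bit 14: prefix='0100' -> emit 'f', reset
Bit 15: prefix='0' (no match yet)
Bit 16: prefix='01' (no match yet)
Bit 17: prefix='011' -> emit 'e', reset
Bit 18: prefix='0' (no match yet)
Bit 19: prefix='00' -> emit 'g', reset
Bit 20: prefix='0' (no match yet)

Answer: 5 e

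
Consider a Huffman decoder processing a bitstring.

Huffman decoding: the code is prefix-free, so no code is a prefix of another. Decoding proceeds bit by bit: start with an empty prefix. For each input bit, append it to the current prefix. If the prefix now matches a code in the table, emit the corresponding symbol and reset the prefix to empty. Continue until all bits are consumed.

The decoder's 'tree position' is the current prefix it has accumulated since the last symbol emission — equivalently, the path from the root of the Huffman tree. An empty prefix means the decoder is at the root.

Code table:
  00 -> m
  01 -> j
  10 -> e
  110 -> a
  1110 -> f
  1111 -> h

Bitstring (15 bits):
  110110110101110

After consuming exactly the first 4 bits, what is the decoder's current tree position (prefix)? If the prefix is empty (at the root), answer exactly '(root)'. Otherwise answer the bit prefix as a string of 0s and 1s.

Answer: 1

Derivation:
Bit 0: prefix='1' (no match yet)
Bit 1: prefix='11' (no match yet)
Bit 2: prefix='110' -> emit 'a', reset
Bit 3: prefix='1' (no match yet)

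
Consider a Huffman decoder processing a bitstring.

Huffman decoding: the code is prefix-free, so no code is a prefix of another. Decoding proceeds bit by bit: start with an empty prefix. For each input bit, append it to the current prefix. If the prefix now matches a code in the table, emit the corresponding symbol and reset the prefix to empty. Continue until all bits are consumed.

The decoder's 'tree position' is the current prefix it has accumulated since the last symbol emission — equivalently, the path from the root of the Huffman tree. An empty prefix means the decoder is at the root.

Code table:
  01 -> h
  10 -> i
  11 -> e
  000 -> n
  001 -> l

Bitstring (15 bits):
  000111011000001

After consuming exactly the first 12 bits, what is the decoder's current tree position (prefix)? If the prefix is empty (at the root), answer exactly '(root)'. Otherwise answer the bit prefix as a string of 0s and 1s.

Answer: (root)

Derivation:
Bit 0: prefix='0' (no match yet)
Bit 1: prefix='00' (no match yet)
Bit 2: prefix='000' -> emit 'n', reset
Bit 3: prefix='1' (no match yet)
Bit 4: prefix='11' -> emit 'e', reset
Bit 5: prefix='1' (no match yet)
Bit 6: prefix='10' -> emit 'i', reset
Bit 7: prefix='1' (no match yet)
Bit 8: prefix='11' -> emit 'e', reset
Bit 9: prefix='0' (no match yet)
Bit 10: prefix='00' (no match yet)
Bit 11: prefix='000' -> emit 'n', reset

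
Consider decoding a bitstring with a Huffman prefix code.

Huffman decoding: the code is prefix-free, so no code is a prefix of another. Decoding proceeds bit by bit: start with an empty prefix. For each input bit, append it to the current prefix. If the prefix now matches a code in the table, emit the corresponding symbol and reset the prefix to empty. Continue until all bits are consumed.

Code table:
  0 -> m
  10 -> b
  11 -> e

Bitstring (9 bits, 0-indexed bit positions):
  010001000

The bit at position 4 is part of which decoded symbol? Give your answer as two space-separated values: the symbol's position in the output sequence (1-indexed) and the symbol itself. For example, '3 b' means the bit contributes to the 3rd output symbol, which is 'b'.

Answer: 4 m

Derivation:
Bit 0: prefix='0' -> emit 'm', reset
Bit 1: prefix='1' (no match yet)
Bit 2: prefix='10' -> emit 'b', reset
Bit 3: prefix='0' -> emit 'm', reset
Bit 4: prefix='0' -> emit 'm', reset
Bit 5: prefix='1' (no match yet)
Bit 6: prefix='10' -> emit 'b', reset
Bit 7: prefix='0' -> emit 'm', reset
Bit 8: prefix='0' -> emit 'm', reset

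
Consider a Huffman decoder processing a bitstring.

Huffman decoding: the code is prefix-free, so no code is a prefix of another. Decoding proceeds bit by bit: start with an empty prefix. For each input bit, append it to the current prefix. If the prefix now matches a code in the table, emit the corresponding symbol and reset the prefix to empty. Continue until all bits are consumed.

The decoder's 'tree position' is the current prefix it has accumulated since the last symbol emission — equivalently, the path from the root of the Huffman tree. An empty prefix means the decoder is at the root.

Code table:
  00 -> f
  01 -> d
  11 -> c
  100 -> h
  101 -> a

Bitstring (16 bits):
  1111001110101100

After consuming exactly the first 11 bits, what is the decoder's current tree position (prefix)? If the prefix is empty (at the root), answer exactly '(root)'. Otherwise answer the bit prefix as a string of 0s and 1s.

Answer: (root)

Derivation:
Bit 0: prefix='1' (no match yet)
Bit 1: prefix='11' -> emit 'c', reset
Bit 2: prefix='1' (no match yet)
Bit 3: prefix='11' -> emit 'c', reset
Bit 4: prefix='0' (no match yet)
Bit 5: prefix='00' -> emit 'f', reset
Bit 6: prefix='1' (no match yet)
Bit 7: prefix='11' -> emit 'c', reset
Bit 8: prefix='1' (no match yet)
Bit 9: prefix='10' (no match yet)
Bit 10: prefix='101' -> emit 'a', reset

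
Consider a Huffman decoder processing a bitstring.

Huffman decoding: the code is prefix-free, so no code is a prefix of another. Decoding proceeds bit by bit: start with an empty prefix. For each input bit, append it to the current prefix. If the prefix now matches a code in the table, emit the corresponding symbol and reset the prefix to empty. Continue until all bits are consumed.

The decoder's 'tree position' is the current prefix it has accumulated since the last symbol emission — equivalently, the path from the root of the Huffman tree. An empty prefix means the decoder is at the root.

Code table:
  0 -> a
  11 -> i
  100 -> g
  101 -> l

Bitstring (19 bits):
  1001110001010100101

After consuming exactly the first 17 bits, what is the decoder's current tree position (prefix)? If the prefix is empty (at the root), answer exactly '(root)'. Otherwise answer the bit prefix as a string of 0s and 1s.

Answer: 1

Derivation:
Bit 0: prefix='1' (no match yet)
Bit 1: prefix='10' (no match yet)
Bit 2: prefix='100' -> emit 'g', reset
Bit 3: prefix='1' (no match yet)
Bit 4: prefix='11' -> emit 'i', reset
Bit 5: prefix='1' (no match yet)
Bit 6: prefix='10' (no match yet)
Bit 7: prefix='100' -> emit 'g', reset
Bit 8: prefix='0' -> emit 'a', reset
Bit 9: prefix='1' (no match yet)
Bit 10: prefix='10' (no match yet)
Bit 11: prefix='101' -> emit 'l', reset
Bit 12: prefix='0' -> emit 'a', reset
Bit 13: prefix='1' (no match yet)
Bit 14: prefix='10' (no match yet)
Bit 15: prefix='100' -> emit 'g', reset
Bit 16: prefix='1' (no match yet)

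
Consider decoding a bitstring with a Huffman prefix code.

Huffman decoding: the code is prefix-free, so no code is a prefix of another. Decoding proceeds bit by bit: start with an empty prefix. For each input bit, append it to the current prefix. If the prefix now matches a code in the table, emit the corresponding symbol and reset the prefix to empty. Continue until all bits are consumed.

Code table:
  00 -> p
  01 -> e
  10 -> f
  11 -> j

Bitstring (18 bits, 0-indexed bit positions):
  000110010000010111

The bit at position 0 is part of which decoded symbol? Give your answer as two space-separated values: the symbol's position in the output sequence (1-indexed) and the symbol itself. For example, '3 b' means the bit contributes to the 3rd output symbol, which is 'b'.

Bit 0: prefix='0' (no match yet)
Bit 1: prefix='00' -> emit 'p', reset
Bit 2: prefix='0' (no match yet)
Bit 3: prefix='01' -> emit 'e', reset
Bit 4: prefix='1' (no match yet)

Answer: 1 p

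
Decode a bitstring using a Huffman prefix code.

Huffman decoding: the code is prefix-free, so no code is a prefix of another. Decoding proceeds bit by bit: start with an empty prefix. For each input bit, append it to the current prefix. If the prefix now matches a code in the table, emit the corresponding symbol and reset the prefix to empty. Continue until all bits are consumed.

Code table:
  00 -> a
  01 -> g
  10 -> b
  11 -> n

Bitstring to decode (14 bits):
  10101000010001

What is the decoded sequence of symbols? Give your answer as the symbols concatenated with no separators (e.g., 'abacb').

Bit 0: prefix='1' (no match yet)
Bit 1: prefix='10' -> emit 'b', reset
Bit 2: prefix='1' (no match yet)
Bit 3: prefix='10' -> emit 'b', reset
Bit 4: prefix='1' (no match yet)
Bit 5: prefix='10' -> emit 'b', reset
Bit 6: prefix='0' (no match yet)
Bit 7: prefix='00' -> emit 'a', reset
Bit 8: prefix='0' (no match yet)
Bit 9: prefix='01' -> emit 'g', reset
Bit 10: prefix='0' (no match yet)
Bit 11: prefix='00' -> emit 'a', reset
Bit 12: prefix='0' (no match yet)
Bit 13: prefix='01' -> emit 'g', reset

Answer: bbbagag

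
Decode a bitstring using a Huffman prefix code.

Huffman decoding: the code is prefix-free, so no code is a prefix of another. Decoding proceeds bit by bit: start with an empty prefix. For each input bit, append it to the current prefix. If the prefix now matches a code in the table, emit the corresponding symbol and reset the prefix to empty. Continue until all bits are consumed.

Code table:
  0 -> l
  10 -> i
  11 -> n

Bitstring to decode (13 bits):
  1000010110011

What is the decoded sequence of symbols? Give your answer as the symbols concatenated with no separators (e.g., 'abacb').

Bit 0: prefix='1' (no match yet)
Bit 1: prefix='10' -> emit 'i', reset
Bit 2: prefix='0' -> emit 'l', reset
Bit 3: prefix='0' -> emit 'l', reset
Bit 4: prefix='0' -> emit 'l', reset
Bit 5: prefix='1' (no match yet)
Bit 6: prefix='10' -> emit 'i', reset
Bit 7: prefix='1' (no match yet)
Bit 8: prefix='11' -> emit 'n', reset
Bit 9: prefix='0' -> emit 'l', reset
Bit 10: prefix='0' -> emit 'l', reset
Bit 11: prefix='1' (no match yet)
Bit 12: prefix='11' -> emit 'n', reset

Answer: illlinlln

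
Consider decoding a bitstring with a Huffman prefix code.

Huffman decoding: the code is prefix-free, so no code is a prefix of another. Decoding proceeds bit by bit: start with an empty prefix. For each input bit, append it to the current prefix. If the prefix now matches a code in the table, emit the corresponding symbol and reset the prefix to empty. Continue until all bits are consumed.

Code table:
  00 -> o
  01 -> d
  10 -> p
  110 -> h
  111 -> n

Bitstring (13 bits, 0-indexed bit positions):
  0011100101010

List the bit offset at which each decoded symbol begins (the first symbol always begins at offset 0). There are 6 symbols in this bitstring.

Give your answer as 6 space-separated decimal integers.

Answer: 0 2 5 7 9 11

Derivation:
Bit 0: prefix='0' (no match yet)
Bit 1: prefix='00' -> emit 'o', reset
Bit 2: prefix='1' (no match yet)
Bit 3: prefix='11' (no match yet)
Bit 4: prefix='111' -> emit 'n', reset
Bit 5: prefix='0' (no match yet)
Bit 6: prefix='00' -> emit 'o', reset
Bit 7: prefix='1' (no match yet)
Bit 8: prefix='10' -> emit 'p', reset
Bit 9: prefix='1' (no match yet)
Bit 10: prefix='10' -> emit 'p', reset
Bit 11: prefix='1' (no match yet)
Bit 12: prefix='10' -> emit 'p', reset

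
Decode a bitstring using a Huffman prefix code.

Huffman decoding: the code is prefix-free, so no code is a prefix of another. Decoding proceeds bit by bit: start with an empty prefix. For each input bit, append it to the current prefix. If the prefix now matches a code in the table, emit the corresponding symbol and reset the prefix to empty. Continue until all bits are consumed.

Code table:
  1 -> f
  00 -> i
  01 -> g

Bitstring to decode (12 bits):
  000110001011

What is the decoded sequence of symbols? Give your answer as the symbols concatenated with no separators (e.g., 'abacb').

Answer: igfiggf

Derivation:
Bit 0: prefix='0' (no match yet)
Bit 1: prefix='00' -> emit 'i', reset
Bit 2: prefix='0' (no match yet)
Bit 3: prefix='01' -> emit 'g', reset
Bit 4: prefix='1' -> emit 'f', reset
Bit 5: prefix='0' (no match yet)
Bit 6: prefix='00' -> emit 'i', reset
Bit 7: prefix='0' (no match yet)
Bit 8: prefix='01' -> emit 'g', reset
Bit 9: prefix='0' (no match yet)
Bit 10: prefix='01' -> emit 'g', reset
Bit 11: prefix='1' -> emit 'f', reset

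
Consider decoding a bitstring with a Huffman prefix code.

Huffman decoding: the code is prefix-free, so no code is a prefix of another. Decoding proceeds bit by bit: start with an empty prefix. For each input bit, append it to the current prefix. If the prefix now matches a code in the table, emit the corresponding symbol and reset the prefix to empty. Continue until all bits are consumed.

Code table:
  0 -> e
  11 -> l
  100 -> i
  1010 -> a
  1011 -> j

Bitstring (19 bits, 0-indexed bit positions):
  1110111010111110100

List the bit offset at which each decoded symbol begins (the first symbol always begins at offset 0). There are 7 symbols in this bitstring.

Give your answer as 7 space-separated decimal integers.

Bit 0: prefix='1' (no match yet)
Bit 1: prefix='11' -> emit 'l', reset
Bit 2: prefix='1' (no match yet)
Bit 3: prefix='10' (no match yet)
Bit 4: prefix='101' (no match yet)
Bit 5: prefix='1011' -> emit 'j', reset
Bit 6: prefix='1' (no match yet)
Bit 7: prefix='10' (no match yet)
Bit 8: prefix='101' (no match yet)
Bit 9: prefix='1010' -> emit 'a', reset
Bit 10: prefix='1' (no match yet)
Bit 11: prefix='11' -> emit 'l', reset
Bit 12: prefix='1' (no match yet)
Bit 13: prefix='11' -> emit 'l', reset
Bit 14: prefix='1' (no match yet)
Bit 15: prefix='10' (no match yet)
Bit 16: prefix='101' (no match yet)
Bit 17: prefix='1010' -> emit 'a', reset
Bit 18: prefix='0' -> emit 'e', reset

Answer: 0 2 6 10 12 14 18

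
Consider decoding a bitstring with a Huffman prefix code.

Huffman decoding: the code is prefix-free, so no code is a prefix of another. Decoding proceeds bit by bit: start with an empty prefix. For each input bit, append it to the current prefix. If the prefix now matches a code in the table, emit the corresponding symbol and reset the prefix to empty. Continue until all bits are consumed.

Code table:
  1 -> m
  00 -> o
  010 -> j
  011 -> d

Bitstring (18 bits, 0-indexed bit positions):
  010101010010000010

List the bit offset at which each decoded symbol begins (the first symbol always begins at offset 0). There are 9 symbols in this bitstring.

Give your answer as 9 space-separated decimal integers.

Bit 0: prefix='0' (no match yet)
Bit 1: prefix='01' (no match yet)
Bit 2: prefix='010' -> emit 'j', reset
Bit 3: prefix='1' -> emit 'm', reset
Bit 4: prefix='0' (no match yet)
Bit 5: prefix='01' (no match yet)
Bit 6: prefix='010' -> emit 'j', reset
Bit 7: prefix='1' -> emit 'm', reset
Bit 8: prefix='0' (no match yet)
Bit 9: prefix='00' -> emit 'o', reset
Bit 10: prefix='1' -> emit 'm', reset
Bit 11: prefix='0' (no match yet)
Bit 12: prefix='00' -> emit 'o', reset
Bit 13: prefix='0' (no match yet)
Bit 14: prefix='00' -> emit 'o', reset
Bit 15: prefix='0' (no match yet)
Bit 16: prefix='01' (no match yet)
Bit 17: prefix='010' -> emit 'j', reset

Answer: 0 3 4 7 8 10 11 13 15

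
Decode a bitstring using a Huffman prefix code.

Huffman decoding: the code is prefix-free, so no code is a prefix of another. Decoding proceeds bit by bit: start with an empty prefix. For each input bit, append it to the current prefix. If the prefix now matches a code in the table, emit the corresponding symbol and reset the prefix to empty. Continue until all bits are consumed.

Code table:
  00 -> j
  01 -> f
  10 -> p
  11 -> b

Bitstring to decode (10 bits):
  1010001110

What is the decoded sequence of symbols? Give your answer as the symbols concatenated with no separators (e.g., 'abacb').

Answer: ppjbp

Derivation:
Bit 0: prefix='1' (no match yet)
Bit 1: prefix='10' -> emit 'p', reset
Bit 2: prefix='1' (no match yet)
Bit 3: prefix='10' -> emit 'p', reset
Bit 4: prefix='0' (no match yet)
Bit 5: prefix='00' -> emit 'j', reset
Bit 6: prefix='1' (no match yet)
Bit 7: prefix='11' -> emit 'b', reset
Bit 8: prefix='1' (no match yet)
Bit 9: prefix='10' -> emit 'p', reset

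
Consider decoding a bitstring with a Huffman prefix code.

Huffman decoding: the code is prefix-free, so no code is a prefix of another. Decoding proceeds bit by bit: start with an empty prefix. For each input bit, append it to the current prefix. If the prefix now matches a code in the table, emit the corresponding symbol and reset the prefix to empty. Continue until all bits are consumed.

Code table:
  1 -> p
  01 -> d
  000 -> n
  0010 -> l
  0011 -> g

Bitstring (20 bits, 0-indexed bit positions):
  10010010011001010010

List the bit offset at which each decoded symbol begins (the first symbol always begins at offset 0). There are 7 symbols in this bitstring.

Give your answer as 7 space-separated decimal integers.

Answer: 0 1 5 7 11 15 16

Derivation:
Bit 0: prefix='1' -> emit 'p', reset
Bit 1: prefix='0' (no match yet)
Bit 2: prefix='00' (no match yet)
Bit 3: prefix='001' (no match yet)
Bit 4: prefix='0010' -> emit 'l', reset
Bit 5: prefix='0' (no match yet)
Bit 6: prefix='01' -> emit 'd', reset
Bit 7: prefix='0' (no match yet)
Bit 8: prefix='00' (no match yet)
Bit 9: prefix='001' (no match yet)
Bit 10: prefix='0011' -> emit 'g', reset
Bit 11: prefix='0' (no match yet)
Bit 12: prefix='00' (no match yet)
Bit 13: prefix='001' (no match yet)
Bit 14: prefix='0010' -> emit 'l', reset
Bit 15: prefix='1' -> emit 'p', reset
Bit 16: prefix='0' (no match yet)
Bit 17: prefix='00' (no match yet)
Bit 18: prefix='001' (no match yet)
Bit 19: prefix='0010' -> emit 'l', reset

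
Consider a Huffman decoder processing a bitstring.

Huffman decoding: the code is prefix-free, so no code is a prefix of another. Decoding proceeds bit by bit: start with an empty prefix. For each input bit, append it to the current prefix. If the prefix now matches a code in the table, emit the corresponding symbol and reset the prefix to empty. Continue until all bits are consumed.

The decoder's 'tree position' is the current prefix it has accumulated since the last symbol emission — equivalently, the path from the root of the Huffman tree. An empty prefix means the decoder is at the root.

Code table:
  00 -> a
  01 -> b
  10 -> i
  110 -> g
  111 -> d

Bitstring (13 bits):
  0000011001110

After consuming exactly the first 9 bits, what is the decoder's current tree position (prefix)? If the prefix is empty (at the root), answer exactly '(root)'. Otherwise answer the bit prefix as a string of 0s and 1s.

Bit 0: prefix='0' (no match yet)
Bit 1: prefix='00' -> emit 'a', reset
Bit 2: prefix='0' (no match yet)
Bit 3: prefix='00' -> emit 'a', reset
Bit 4: prefix='0' (no match yet)
Bit 5: prefix='01' -> emit 'b', reset
Bit 6: prefix='1' (no match yet)
Bit 7: prefix='10' -> emit 'i', reset
Bit 8: prefix='0' (no match yet)

Answer: 0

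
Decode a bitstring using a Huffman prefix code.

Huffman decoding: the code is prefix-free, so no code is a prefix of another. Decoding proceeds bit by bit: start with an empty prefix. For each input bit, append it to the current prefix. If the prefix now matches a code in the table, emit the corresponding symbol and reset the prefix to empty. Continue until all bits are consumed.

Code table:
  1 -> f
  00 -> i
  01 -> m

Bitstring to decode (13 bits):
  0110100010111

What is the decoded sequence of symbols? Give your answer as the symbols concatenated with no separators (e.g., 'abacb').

Answer: mfmimmff

Derivation:
Bit 0: prefix='0' (no match yet)
Bit 1: prefix='01' -> emit 'm', reset
Bit 2: prefix='1' -> emit 'f', reset
Bit 3: prefix='0' (no match yet)
Bit 4: prefix='01' -> emit 'm', reset
Bit 5: prefix='0' (no match yet)
Bit 6: prefix='00' -> emit 'i', reset
Bit 7: prefix='0' (no match yet)
Bit 8: prefix='01' -> emit 'm', reset
Bit 9: prefix='0' (no match yet)
Bit 10: prefix='01' -> emit 'm', reset
Bit 11: prefix='1' -> emit 'f', reset
Bit 12: prefix='1' -> emit 'f', reset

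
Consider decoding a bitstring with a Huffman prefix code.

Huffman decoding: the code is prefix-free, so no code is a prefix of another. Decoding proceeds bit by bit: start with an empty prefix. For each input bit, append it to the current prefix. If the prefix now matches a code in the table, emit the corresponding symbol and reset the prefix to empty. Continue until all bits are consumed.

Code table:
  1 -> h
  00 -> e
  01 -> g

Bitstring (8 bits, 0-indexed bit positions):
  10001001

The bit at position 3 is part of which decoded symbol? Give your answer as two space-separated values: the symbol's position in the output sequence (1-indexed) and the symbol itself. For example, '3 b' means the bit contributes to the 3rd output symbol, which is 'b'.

Answer: 3 g

Derivation:
Bit 0: prefix='1' -> emit 'h', reset
Bit 1: prefix='0' (no match yet)
Bit 2: prefix='00' -> emit 'e', reset
Bit 3: prefix='0' (no match yet)
Bit 4: prefix='01' -> emit 'g', reset
Bit 5: prefix='0' (no match yet)
Bit 6: prefix='00' -> emit 'e', reset
Bit 7: prefix='1' -> emit 'h', reset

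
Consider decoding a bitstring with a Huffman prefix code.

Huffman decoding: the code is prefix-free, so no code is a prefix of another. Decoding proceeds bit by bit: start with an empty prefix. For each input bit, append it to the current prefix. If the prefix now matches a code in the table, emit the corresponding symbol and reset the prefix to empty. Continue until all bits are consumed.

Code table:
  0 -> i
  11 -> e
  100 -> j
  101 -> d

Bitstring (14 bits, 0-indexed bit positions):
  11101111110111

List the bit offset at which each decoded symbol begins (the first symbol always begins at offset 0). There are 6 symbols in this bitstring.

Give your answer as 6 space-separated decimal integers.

Bit 0: prefix='1' (no match yet)
Bit 1: prefix='11' -> emit 'e', reset
Bit 2: prefix='1' (no match yet)
Bit 3: prefix='10' (no match yet)
Bit 4: prefix='101' -> emit 'd', reset
Bit 5: prefix='1' (no match yet)
Bit 6: prefix='11' -> emit 'e', reset
Bit 7: prefix='1' (no match yet)
Bit 8: prefix='11' -> emit 'e', reset
Bit 9: prefix='1' (no match yet)
Bit 10: prefix='10' (no match yet)
Bit 11: prefix='101' -> emit 'd', reset
Bit 12: prefix='1' (no match yet)
Bit 13: prefix='11' -> emit 'e', reset

Answer: 0 2 5 7 9 12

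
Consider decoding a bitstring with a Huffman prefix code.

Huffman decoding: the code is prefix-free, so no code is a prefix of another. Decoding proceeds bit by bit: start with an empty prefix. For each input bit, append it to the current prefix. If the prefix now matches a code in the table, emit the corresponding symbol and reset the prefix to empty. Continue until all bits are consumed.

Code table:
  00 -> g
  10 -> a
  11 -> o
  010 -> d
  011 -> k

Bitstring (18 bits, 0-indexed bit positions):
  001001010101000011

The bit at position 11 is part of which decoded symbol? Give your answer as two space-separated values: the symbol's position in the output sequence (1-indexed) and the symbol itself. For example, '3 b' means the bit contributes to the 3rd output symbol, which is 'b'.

Answer: 6 a

Derivation:
Bit 0: prefix='0' (no match yet)
Bit 1: prefix='00' -> emit 'g', reset
Bit 2: prefix='1' (no match yet)
Bit 3: prefix='10' -> emit 'a', reset
Bit 4: prefix='0' (no match yet)
Bit 5: prefix='01' (no match yet)
Bit 6: prefix='010' -> emit 'd', reset
Bit 7: prefix='1' (no match yet)
Bit 8: prefix='10' -> emit 'a', reset
Bit 9: prefix='1' (no match yet)
Bit 10: prefix='10' -> emit 'a', reset
Bit 11: prefix='1' (no match yet)
Bit 12: prefix='10' -> emit 'a', reset
Bit 13: prefix='0' (no match yet)
Bit 14: prefix='00' -> emit 'g', reset
Bit 15: prefix='0' (no match yet)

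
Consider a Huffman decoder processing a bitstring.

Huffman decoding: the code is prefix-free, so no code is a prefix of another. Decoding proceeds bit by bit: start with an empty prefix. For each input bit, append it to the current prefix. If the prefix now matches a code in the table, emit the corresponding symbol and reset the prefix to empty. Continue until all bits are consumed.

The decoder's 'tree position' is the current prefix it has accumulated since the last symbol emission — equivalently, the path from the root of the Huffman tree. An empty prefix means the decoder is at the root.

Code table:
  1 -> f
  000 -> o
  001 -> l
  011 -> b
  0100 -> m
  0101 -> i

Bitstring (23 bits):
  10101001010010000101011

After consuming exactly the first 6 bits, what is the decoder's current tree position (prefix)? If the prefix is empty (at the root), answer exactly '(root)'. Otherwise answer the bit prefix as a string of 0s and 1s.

Answer: 0

Derivation:
Bit 0: prefix='1' -> emit 'f', reset
Bit 1: prefix='0' (no match yet)
Bit 2: prefix='01' (no match yet)
Bit 3: prefix='010' (no match yet)
Bit 4: prefix='0101' -> emit 'i', reset
Bit 5: prefix='0' (no match yet)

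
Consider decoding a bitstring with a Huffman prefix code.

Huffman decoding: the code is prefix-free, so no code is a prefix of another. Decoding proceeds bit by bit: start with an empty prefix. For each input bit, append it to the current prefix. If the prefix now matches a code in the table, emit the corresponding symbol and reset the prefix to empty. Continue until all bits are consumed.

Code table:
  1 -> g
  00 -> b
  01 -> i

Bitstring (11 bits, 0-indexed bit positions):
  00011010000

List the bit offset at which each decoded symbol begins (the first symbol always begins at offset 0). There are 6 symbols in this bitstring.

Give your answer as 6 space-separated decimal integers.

Answer: 0 2 4 5 7 9

Derivation:
Bit 0: prefix='0' (no match yet)
Bit 1: prefix='00' -> emit 'b', reset
Bit 2: prefix='0' (no match yet)
Bit 3: prefix='01' -> emit 'i', reset
Bit 4: prefix='1' -> emit 'g', reset
Bit 5: prefix='0' (no match yet)
Bit 6: prefix='01' -> emit 'i', reset
Bit 7: prefix='0' (no match yet)
Bit 8: prefix='00' -> emit 'b', reset
Bit 9: prefix='0' (no match yet)
Bit 10: prefix='00' -> emit 'b', reset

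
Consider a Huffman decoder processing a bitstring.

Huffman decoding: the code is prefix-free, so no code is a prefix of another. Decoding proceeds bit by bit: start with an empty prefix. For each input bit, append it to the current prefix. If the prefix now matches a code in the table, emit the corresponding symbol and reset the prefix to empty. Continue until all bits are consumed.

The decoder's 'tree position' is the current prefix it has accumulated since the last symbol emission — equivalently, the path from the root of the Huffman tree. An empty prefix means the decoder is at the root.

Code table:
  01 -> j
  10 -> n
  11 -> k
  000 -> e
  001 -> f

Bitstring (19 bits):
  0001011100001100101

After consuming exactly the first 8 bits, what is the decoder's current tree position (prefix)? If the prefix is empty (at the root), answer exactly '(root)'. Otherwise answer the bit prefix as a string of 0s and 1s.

Bit 0: prefix='0' (no match yet)
Bit 1: prefix='00' (no match yet)
Bit 2: prefix='000' -> emit 'e', reset
Bit 3: prefix='1' (no match yet)
Bit 4: prefix='10' -> emit 'n', reset
Bit 5: prefix='1' (no match yet)
Bit 6: prefix='11' -> emit 'k', reset
Bit 7: prefix='1' (no match yet)

Answer: 1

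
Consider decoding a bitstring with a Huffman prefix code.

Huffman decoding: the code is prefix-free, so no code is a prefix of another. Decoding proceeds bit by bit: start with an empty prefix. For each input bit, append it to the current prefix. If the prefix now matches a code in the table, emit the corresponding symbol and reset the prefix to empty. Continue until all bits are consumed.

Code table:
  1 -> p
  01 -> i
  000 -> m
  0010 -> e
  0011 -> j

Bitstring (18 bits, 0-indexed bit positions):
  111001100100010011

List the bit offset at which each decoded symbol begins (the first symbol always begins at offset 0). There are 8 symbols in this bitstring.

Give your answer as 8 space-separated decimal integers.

Bit 0: prefix='1' -> emit 'p', reset
Bit 1: prefix='1' -> emit 'p', reset
Bit 2: prefix='1' -> emit 'p', reset
Bit 3: prefix='0' (no match yet)
Bit 4: prefix='00' (no match yet)
Bit 5: prefix='001' (no match yet)
Bit 6: prefix='0011' -> emit 'j', reset
Bit 7: prefix='0' (no match yet)
Bit 8: prefix='00' (no match yet)
Bit 9: prefix='001' (no match yet)
Bit 10: prefix='0010' -> emit 'e', reset
Bit 11: prefix='0' (no match yet)
Bit 12: prefix='00' (no match yet)
Bit 13: prefix='001' (no match yet)
Bit 14: prefix='0010' -> emit 'e', reset
Bit 15: prefix='0' (no match yet)
Bit 16: prefix='01' -> emit 'i', reset
Bit 17: prefix='1' -> emit 'p', reset

Answer: 0 1 2 3 7 11 15 17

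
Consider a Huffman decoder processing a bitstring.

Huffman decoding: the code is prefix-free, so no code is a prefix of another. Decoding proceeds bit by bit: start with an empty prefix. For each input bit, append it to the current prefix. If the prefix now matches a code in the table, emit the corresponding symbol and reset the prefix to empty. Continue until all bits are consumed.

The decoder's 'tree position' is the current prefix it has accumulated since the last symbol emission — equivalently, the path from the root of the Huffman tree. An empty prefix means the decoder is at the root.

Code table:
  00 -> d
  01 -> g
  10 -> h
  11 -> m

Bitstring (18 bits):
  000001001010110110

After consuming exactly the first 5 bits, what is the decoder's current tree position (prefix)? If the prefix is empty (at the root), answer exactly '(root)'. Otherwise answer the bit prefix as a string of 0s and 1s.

Answer: 0

Derivation:
Bit 0: prefix='0' (no match yet)
Bit 1: prefix='00' -> emit 'd', reset
Bit 2: prefix='0' (no match yet)
Bit 3: prefix='00' -> emit 'd', reset
Bit 4: prefix='0' (no match yet)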